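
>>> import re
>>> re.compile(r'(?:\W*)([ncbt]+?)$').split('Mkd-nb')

Pattern: zero or more of a non-word character (non-capturing group); then one or more of one of [ncbt] (lazy) (captured); then anchored at the end.
The group in the pattern means `split` returns the separators' captures alongside the pieces.

['Mkd', 'nb', '']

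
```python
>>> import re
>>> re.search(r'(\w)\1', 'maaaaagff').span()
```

(1, 3)

`\1` has to match the exact text group 1 already captured.
`re.search` tries every starting position until one works.
The match spans [1:3] → 'aa'.
Captured: group 1 = 'a'.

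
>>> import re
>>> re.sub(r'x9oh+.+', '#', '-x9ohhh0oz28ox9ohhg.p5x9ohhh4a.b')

This matches the literal 'x9o', then one or more of a literal 'h'; then one or more of any character.
Matches: at [1:32] → 'x9ohhh0oz28ox9ohhg.p5x9ohhh4a.b'.
Every occurrence is swapped for '#'.

'-#'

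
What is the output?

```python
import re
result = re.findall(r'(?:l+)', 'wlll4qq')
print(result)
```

['lll']

Pattern: one or more of a literal 'l' (non-capturing group).
Walking the string: at [1:4] → 'lll'.
No capturing groups, so `findall` returns the 1 full match string.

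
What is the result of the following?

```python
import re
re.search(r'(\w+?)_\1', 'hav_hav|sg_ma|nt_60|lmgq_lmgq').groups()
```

The match spans [0:7] → 'hav_hav'.
Captured: group 1 = 'hav'.

('hav',)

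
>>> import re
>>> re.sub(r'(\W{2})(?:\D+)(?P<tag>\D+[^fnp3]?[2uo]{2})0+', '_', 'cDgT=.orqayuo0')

'cDgT_'

Pattern: exactly 2 of a non-word character (captured); then one or more of a non-digit (non-capturing group); then one or more of a non-digit, then optionally any character except [fnp3], then exactly 2 of one of [2uo] (captured as 'tag'); then one or more of a literal '0'.
Matches: at [4:14] → '=.orqayuo0'.
`sub` substitutes '_' at each match site.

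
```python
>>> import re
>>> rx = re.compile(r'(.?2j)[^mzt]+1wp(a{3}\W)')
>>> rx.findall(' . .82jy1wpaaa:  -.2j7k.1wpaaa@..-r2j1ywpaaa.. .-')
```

Pattern: optionally any character, then the literal '2j' (captured); then one or more of any character except [mzt], then the literal '1wp'; then exactly 3 of a literal 'a', then a non-word character (captured).
Scanning left to right: at [4:31] match '82jy1wpaaa:  -.2j7k.1wpaaa@', groups = ('82j', 'aaa@').
2 groups means the one result is a tuple of 2 captured strings — 1 here.

[('82j', 'aaa@')]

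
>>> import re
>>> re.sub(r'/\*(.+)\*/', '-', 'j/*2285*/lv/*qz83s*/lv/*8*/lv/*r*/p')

Every occurrence is swapped for '-'.

'j-p'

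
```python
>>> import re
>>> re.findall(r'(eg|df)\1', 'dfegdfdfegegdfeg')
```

`\1` has to match the exact text group 1 already captured.
Scanning left to right: at [4:8] match 'dfdf', group 1 = 'df'; at [8:12] match 'egeg', group 1 = 'eg'.
One capturing group, so `findall` returns just the captured substring from each match — 2 in all.

['df', 'eg']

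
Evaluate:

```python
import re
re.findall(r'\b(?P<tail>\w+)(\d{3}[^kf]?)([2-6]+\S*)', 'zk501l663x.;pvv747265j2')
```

[('zk', '501l', '663x.;pvv747265j2')]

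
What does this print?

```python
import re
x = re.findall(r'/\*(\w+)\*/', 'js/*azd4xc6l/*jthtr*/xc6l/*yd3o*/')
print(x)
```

['jthtr', 'yd3o']

`findall` collects group 1 from each match (2 total).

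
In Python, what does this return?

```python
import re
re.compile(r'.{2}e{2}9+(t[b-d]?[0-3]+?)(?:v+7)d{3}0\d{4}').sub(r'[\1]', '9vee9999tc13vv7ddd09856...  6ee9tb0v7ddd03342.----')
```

'[tc13]... [tb0].----'

This matches exactly 2 of any character, then exactly 2 of a literal 'e', then one or more of the literal '9'; then the literal 't', then optionally a character in [b-d], then one or more of a character in [0-3] (lazy) (captured); then one or more of the literal 'v', then the literal '7' (non-capturing group); then exactly 3 of a literal 'd', then the literal '0', then exactly 4 of a digit.
Matches: at [0:23] → '9vee9999tc13vv7ddd09856'; at [27:45] → ' 6ee9tb0v7ddd03342'.
`\1` in the replacement pulls in group 1's text for each match.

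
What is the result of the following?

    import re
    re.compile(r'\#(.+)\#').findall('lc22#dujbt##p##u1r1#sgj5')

['dujbt##p##u1r1']

With a single group, `findall` returns only what that group captured — 1 item.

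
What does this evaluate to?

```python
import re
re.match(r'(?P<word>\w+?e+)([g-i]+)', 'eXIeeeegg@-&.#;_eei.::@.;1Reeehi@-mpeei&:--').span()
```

(0, 9)

`match` is anchored at position 0; if the pattern doesn't fit there, it returns None.
The match spans [0:9] → 'eXIeeeegg'.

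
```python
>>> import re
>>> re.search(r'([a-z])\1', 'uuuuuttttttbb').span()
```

(0, 2)

After group 1 captures some text, `\1` only succeeds where that same text appears again.
`re.search` tries every starting position until one works.
The match spans [0:2] → 'uu'.
Captured: group 1 = 'u'.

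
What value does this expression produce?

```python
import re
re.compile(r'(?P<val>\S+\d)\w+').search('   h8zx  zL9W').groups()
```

This matches one or more of a non-whitespace character, then a digit (captured as 'val'); then one or more of a word character.
Unlike `match`, `search` isn't anchored — it looks for the pattern anywhere in the string.
The match spans [3:7] → 'h8zx'.
Captured: group 1 = 'h8'.

('h8',)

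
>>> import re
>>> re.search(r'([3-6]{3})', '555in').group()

'555'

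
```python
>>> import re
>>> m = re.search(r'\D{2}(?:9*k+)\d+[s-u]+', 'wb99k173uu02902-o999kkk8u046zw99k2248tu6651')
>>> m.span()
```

(0, 10)

The pattern matches exactly 2 of a non-digit; then zero or more of a literal '9', then one or more of a literal 'k' (non-capturing group); then one or more of a digit, then one or more of a character in [s-u].
The match spans [0:10] → 'wb99k173uu'.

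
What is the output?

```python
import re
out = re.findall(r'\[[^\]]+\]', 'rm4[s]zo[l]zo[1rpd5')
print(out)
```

['[s]', '[l]']

`findall` yields the raw match text (2 of them) because the pattern has no groups.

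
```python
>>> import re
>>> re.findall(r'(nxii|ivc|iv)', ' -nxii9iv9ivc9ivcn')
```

['nxii', 'iv', 'ivc', 'ivc']

Alternation tries branches left to right and keeps the first one that lets the overall match succeed at that position.
Because there's exactly one group, `findall` drops the full match and keeps group 1 from each hit.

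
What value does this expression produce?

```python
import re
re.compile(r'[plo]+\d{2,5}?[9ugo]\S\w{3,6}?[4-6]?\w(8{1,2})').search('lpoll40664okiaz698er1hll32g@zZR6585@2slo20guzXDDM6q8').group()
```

'lpoll40664okiaz698'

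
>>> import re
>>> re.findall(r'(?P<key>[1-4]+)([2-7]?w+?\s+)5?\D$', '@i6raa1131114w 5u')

Pattern: one or more of a character in [1-4] (captured as 'key'); then optionally a character in [2-7], then one or more of a literal 'w' (lazy), then one or more of whitespace (captured); then optionally a literal '5', then a non-digit; then anchored at the end.
2 groups means the one result is a tuple of 2 captured strings — 1 here.

[('1131114', 'w ')]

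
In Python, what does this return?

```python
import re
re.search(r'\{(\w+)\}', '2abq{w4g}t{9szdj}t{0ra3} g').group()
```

'{w4g}'

`search` walks the string left to right and returns the first match it finds.
The match spans [4:9] → '{w4g}'.
Captured: group 1 = 'w4g'.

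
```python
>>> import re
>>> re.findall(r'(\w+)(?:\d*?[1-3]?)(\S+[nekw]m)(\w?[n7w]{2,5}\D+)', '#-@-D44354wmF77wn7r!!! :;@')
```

The pattern matches one or more of a word character (captured); then zero or more of a digit (lazy), then optionally a character in [1-3] (non-capturing group); then one or more of a non-whitespace character, then one of [nekw], then the literal 'm' (captured); then optionally a word character, then 2 to 5 of one of [n7w], then one or more of a non-digit (captured).
Scanning left to right: at [4:26] match 'D44354wmF77wn7r!!! :;@', groups = ('D4435', '4wm', 'F77wn7r!!! :;@').
3 groups means the one result is a tuple of 3 captured strings — 1 here.

[('D4435', '4wm', 'F77wn7r!!! :;@')]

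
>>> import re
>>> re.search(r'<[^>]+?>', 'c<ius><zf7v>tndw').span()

(1, 6)

`search` walks the string left to right and returns the first match it finds.
The match spans [1:6] → '<ius>'.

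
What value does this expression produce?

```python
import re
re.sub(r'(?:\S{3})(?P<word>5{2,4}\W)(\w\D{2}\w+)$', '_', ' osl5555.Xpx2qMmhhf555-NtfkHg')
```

This matches exactly 3 of a non-whitespace character (non-capturing group); then 2 to 4 of a literal '5', then a non-word character (captured as 'word'); then a word character, then exactly 2 of a non-digit, then one or more of a word character (captured); then anchored at the end.
Every occurrence is swapped for '_'.

' osl5555.Xpx2qMm_'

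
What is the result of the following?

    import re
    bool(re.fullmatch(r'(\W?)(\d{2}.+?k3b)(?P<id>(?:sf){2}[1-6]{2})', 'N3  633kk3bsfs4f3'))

False

`re.fullmatch` requires the pattern to consume the entire string.
Here the string isn't matched end-to-end, so the call returns None, and `bool(None)` is False.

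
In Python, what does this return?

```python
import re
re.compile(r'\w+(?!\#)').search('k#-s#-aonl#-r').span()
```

(6, 9)

The negative lookahead/lookbehind blocks any match where the forbidden context is present.
`re.search` tries every starting position until one works.
The match spans [6:9] → 'aon'.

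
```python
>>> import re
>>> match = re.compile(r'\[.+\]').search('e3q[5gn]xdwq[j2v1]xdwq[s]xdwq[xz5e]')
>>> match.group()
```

Unlike `match`, `search` isn't anchored — it looks for the pattern anywhere in the string.
The match spans [3:35] → '[5gn]xdwq[j2v1]xdwq[s]xdwq[xz5e]'.

'[5gn]xdwq[j2v1]xdwq[s]xdwq[xz5e]'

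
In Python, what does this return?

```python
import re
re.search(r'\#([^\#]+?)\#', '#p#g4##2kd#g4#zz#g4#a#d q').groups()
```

('p',)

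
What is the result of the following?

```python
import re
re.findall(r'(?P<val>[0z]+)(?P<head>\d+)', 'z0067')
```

[('z00', '67')]

2 groups means the one result is a tuple of 2 captured strings — 1 here.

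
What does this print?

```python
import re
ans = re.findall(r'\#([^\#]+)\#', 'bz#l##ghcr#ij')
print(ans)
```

['l', 'ghcr']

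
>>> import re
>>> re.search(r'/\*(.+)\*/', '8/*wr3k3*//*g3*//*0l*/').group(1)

'wr3k3*//*g3*//*0l'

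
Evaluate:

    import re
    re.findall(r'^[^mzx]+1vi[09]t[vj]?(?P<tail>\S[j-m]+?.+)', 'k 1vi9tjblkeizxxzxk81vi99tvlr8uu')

['blkeizxxzxk81vi99tvlr8uu']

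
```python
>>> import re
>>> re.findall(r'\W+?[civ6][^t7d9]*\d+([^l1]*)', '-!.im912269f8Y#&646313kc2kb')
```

['f8Y#&6463']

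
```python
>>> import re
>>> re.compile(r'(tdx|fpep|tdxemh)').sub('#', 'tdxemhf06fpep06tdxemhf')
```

'#emhf06#06#emhf'

`|` is ordered: at each position the engine commits to the first alternative that works.
Matches: at [0:3] → 'tdx'; at [9:13] → 'fpep'; at [15:18] → 'tdx'.
Every occurrence is swapped for '#'.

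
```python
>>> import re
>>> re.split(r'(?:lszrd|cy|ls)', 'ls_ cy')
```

['', '_ ', '']

Matches to split on: at [0:2] → 'ls'; at [4:6] → 'cy'.
`split` removes every match and returns the 3 fragments in between.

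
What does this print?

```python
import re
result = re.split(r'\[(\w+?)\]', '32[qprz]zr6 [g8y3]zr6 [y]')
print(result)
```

Matches to split on: at [2:8] → '[qprz]'; at [12:18] → '[g8y3]'; at [22:25] → '[y]'.
`re.split` interleaves the captured-group text with the surrounding fragments.

['32', 'qprz', 'zr6 ', 'g8y3', 'zr6 ', 'y', '']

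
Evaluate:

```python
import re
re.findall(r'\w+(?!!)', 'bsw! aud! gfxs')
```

The negative lookahead/lookbehind blocks any match where the forbidden context is present.
Matches: at [0:2] → 'bs'; at [5:7] → 'au'; at [10:14] → 'gfxs'.
Since nothing is captured, `findall` lists the 3 matched substrings directly.

['bs', 'au', 'gfxs']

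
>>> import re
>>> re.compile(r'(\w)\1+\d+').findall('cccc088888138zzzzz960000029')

['c', 'z']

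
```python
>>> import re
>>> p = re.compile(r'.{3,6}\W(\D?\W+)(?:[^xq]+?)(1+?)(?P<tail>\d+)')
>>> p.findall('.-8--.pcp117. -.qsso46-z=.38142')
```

With 3 capturing groups, `findall` returns a 3-tuple per match.

[('.', '1', '17'), ('z=.', '1', '42')]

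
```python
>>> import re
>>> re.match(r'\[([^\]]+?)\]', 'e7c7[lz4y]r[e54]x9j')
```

None

With `match`, the pattern is implicitly anchored at the beginning.
Here the pattern fails at index 0, so the call returns None.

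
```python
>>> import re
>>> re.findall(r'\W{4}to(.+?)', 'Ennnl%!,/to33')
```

This matches exactly 4 of a non-word character, then the literal 'to'; then one or more of any character (lazy) (captured).
A non-greedy quantifier consumes as few characters as it can — just enough that the remainder of the pattern still matches from where it stops; whatever follows it matches normally.
Scanning left to right: at [5:12] match '%!,/to3', group 1 = '3'.
One capturing group, so `findall` returns just the captured substring from the one match — 1 in all.

['3']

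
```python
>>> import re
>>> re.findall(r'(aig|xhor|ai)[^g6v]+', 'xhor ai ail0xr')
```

Scanning left to right: at [0:14] match 'xhor ai ail0xr', group 1 = 'xhor'.
One capturing group, so `findall` returns just the captured substring from the one match — 1 in all.

['xhor']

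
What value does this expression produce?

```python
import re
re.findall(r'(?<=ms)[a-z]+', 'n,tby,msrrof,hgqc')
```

['rrof']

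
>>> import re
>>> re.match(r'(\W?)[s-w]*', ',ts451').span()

This matches optionally a non-word character (captured); then zero or more of a character in [s-w].
With `match`, the pattern is implicitly anchored at the beginning.
The match spans [0:3] → ',ts'.
Captured: group 1 = ','.

(0, 3)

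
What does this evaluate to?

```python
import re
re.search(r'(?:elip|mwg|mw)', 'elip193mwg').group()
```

The match spans [0:4] → 'elip'.

'elip'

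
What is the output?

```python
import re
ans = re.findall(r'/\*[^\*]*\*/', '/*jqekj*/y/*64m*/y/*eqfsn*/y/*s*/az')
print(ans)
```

['/*jqekj*/', '/*64m*/', '/*eqfsn*/', '/*s*/']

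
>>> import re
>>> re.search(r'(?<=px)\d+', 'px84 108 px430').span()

(2, 4)

Because the assertion is zero-width, the text it checks is not consumed and won't appear in the result.
`re.search` scans for the first position where the pattern succeeds.
The match spans [2:4] → '84'.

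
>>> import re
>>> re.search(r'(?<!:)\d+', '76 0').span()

(0, 2)

The negative lookahead/lookbehind blocks any match where the forbidden context is present.
The match spans [0:2] → '76'.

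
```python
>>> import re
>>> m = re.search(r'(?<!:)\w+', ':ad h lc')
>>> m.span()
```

(2, 3)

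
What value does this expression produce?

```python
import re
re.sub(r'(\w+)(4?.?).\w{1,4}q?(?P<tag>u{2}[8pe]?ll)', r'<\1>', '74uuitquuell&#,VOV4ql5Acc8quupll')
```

Each match is replaced using the text its own group 1 captured.

'<74uui>&#,<VOV4ql5Acc>'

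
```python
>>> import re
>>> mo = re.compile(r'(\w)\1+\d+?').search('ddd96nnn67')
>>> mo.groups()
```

('d',)

The backreference `\1` re-matches whatever the first group consumed, character for character.
`search` walks the string left to right and returns the first match it finds.
The match spans [0:4] → 'ddd9'.
Captured: group 1 = 'd'.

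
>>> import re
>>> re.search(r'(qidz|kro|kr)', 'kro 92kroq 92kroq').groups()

('kro',)

Alternation tries branches left to right and keeps the first one that lets the overall match succeed at that position.
`re.search` tries every starting position until one works.
The match spans [0:3] → 'kro'.
Captured: group 1 = 'kro'.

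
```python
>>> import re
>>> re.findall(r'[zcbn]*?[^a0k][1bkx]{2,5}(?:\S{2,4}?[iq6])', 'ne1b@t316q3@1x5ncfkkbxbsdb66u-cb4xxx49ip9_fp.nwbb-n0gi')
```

['ne1b@t316', 'ncfkkbxbsdb6', 'cb4xxx49i', 'nwbb-n0gi']

Pattern: zero or more of one of [zcbn] (lazy), then any character except [a0k], then 2 to 5 of one of [1bkx]; then 2 to 4 of a non-whitespace character (lazy), then one of [iq6] (non-capturing group).
Scanning left to right: at [0:9] → 'ne1b@t316'; at [15:27] → 'ncfkkbxbsdb6'; at [30:39] → 'cb4xxx49i'; at [45:54] → 'nwbb-n0gi'.
No capturing groups, so `findall` returns the 4 full match strings.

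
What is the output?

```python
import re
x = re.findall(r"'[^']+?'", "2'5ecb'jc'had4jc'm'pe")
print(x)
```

["'5ecb'", "'had4jc'"]

`findall` yields the raw match text (2 of them) because the pattern has no groups.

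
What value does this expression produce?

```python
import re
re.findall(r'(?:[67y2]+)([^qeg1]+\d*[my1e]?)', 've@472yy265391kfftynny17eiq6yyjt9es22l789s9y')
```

['5391', 'nny17e', 'jt9e', 'l789s9y']

The pattern matches one or more of one of [67y2] (non-capturing group); then one or more of any character except [qeg1], then zero or more of a digit, then optionally one of [my1e] (captured).
Walking the string: at [4:14] match '72yy265391', group 1 = '5391'; at [18:25] match 'ynny17e', group 1 = 'nny17e'; at [27:34] match '6yyjt9e', group 1 = 'jt9e'; at [35:44] match '22l789s9y', group 1 = 'l789s9y'.
One capturing group, so `findall` returns just the captured substring from each match — 4 in all.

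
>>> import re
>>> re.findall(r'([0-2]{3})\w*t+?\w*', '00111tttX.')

['001']

This matches exactly 3 of a character in [0-2] (captured); then zero or more of a word character, then one or more of a literal 't' (lazy), then zero or more of a word character.
Walking the string: at [0:9] match '00111tttX', group 1 = '001'.
One capturing group, so `findall` returns just the captured substring from the one match — 1 in all.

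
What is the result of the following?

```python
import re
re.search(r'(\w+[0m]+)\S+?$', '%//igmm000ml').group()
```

'igmm000ml'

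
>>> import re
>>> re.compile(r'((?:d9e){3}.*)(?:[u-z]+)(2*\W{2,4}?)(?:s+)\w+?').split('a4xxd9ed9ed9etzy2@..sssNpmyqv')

Because the quantifier is non-greedy, it stops expanding at the earliest point where the rest of the pattern can succeed.
`re.split` interleaves the captured-group text with the surrounding fragments.

['a4xx', 'd9ed9ed9etz', '2@..', 'pmyqv']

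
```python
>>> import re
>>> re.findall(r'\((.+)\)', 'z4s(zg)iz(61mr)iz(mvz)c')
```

['zg)iz(61mr)iz(mvz']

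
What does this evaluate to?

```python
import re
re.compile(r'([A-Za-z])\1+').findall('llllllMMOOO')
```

['l', 'M', 'O']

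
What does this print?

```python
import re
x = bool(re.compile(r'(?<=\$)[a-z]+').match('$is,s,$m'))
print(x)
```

The `(?=…)`/`(?<=…)` assertion just peeks at neighbouring text; it doesn't advance the match position.
`match` is anchored at position 0; if the pattern doesn't fit there, it returns None.
Here position 0 doesn't satisfy it, so the call returns None, and `bool(None)` is False.

False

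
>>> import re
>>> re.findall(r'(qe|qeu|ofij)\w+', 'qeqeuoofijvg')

['qe']

`findall` collects group 1 from the one match (1 total).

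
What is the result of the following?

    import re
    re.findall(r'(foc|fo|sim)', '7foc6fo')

Branches in `(...|...)` are attempted left-to-right; the first branch that allows the whole pattern to succeed is taken.
Scanning left to right: at [1:4] match 'foc', group 1 = 'foc'; at [5:7] match 'fo', group 1 = 'fo'.
Because there's exactly one group, `findall` drops the full match and keeps group 1 from each hit.

['foc', 'fo']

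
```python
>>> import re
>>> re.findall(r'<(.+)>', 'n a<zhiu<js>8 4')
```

['zhiu<js']

Scanning left to right: at [3:12] match '<zhiu<js>', group 1 = 'zhiu<js'.
With a single group, `findall` returns only what that group captured — 1 item.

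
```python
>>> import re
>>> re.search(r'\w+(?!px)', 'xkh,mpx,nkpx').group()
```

The negative lookahead/lookbehind blocks any match where the forbidden context is present.
`search` walks the string left to right and returns the first match it finds.
The match spans [0:3] → 'xkh'.

'xkh'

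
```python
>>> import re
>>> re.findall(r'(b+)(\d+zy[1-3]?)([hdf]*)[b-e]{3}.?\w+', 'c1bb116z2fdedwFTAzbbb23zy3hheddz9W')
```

[('bbb', '23zy3', 'hh')]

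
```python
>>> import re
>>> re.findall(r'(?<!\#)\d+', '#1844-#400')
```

['844', '00']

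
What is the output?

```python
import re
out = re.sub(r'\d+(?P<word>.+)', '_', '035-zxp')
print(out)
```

_

This matches one or more of a digit; then one or more of any character (captured as 'word').
Matches: at [0:7] → '035-zxp'.
`sub` substitutes '_' at each match site.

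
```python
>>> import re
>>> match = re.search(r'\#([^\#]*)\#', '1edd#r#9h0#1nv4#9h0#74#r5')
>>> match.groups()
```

`re.search` scans for the first position where the pattern succeeds.
The match spans [4:7] → '#r#'.
Captured: group 1 = 'r'.

('r',)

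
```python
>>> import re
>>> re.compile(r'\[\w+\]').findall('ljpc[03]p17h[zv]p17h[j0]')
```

No capturing groups, so `findall` returns the 3 full match strings.

['[03]', '[zv]', '[j0]']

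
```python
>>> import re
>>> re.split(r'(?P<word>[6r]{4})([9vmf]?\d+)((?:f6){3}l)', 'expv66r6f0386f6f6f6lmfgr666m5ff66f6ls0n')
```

['expv', '66r6', 'f0386', 'f6f6f6l', 'mfgr666m5ff66f6ls0n']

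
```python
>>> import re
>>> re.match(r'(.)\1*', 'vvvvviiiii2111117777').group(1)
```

A backreference is literal: `\1` must see the identical characters the first group matched.
`re.match` only tries the pattern at the start of the string.
The match spans [0:5] → 'vvvvv'.
Captured: group 1 = 'v'.

'v'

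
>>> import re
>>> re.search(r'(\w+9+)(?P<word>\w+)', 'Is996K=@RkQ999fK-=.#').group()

'Is996K'

The match spans [0:6] → 'Is996K'.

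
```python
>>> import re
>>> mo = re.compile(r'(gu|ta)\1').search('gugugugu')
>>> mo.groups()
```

A backreference is literal: `\1` must see the identical characters the first group matched.
`re.search` scans for the first position where the pattern succeeds.
The match spans [0:4] → 'gugu'.
Captured: group 1 = 'gu'.

('gu',)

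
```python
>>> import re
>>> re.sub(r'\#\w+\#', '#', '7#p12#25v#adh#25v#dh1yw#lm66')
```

Matches: at [1:6] → '#p12#'; at [9:14] → '#adh#'; at [17:24] → '#dh1yw#'.
Each match is replaced by '#'.

'7#25v#25v#lm66'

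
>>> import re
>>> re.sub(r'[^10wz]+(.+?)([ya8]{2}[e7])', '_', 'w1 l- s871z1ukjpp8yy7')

Pattern: one or more of any character except [10wz]; then one or more of any character (lazy) (captured); then exactly 2 of one of [ya8], then one of [e7] (captured).
Every occurrence is swapped for '_'.

'w1_'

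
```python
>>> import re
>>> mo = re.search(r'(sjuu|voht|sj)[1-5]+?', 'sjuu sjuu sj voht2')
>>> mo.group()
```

'voht2'

The match spans [13:18] → 'voht2'.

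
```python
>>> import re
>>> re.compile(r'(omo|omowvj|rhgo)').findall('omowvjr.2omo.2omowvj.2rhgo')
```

['omo', 'omo', 'omo', 'rhgo']

Alternation tries branches left to right and keeps the first one that lets the overall match succeed at that position.
One capturing group, so `findall` returns just the captured substring from each match — 4 in all.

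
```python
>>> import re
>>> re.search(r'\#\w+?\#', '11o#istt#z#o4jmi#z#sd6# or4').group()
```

'#istt#'

`re.search` tries every starting position until one works.
The match spans [3:9] → '#istt#'.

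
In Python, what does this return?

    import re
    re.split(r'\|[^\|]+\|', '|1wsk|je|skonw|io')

['', 'je', 'io']

Matches to split on: at [0:6] → '|1wsk|'; at [8:15] → '|skonw|'.
The string is cut at each match, leaving 3 pieces.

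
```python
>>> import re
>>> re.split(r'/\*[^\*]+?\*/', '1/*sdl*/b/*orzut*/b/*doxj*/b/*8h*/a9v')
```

`split` removes every match and returns the 5 fragments in between.

['1', 'b', 'b', 'b', 'a9v']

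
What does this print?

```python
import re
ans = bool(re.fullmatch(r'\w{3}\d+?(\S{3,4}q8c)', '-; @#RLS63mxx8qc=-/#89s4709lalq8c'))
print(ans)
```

For `fullmatch`, every character of the input must be accounted for by the pattern.
Here there's no way to consume every character, so the call returns None, and `bool(None)` is False.

False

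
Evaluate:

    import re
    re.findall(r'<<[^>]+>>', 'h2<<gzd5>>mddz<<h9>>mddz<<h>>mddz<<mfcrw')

['<<gzd5>>', '<<h9>>', '<<h>>']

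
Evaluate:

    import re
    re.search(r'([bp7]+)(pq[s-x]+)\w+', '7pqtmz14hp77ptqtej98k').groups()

('7', 'pqt')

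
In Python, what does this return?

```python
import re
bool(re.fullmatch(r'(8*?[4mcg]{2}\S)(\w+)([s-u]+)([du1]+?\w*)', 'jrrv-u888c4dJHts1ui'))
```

The pattern matches zero or more of the literal '8' (lazy), then exactly 2 of one of [4mcg], then a non-whitespace character (captured); then one or more of a word character (captured); then one or more of a character in [s-u] (captured); then one or more of one of [du1] (lazy), then zero or more of a word character (captured).
For `fullmatch`, every character of the input must be accounted for by the pattern.
Here there's no way to consume every character, so the call returns None, and `bool(None)` is False.

False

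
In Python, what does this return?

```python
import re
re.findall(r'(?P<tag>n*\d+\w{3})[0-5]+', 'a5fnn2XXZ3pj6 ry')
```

Pattern: zero or more of the literal 'n', then one or more of a digit, then exactly 3 of a word character (captured as 'tag'); then one or more of a character in [0-5].
Scanning left to right: at [1:6] match '5fnn2', group 1 = '5fnn'.
One capturing group, so `findall` returns just the captured substring from the one match — 1 in all.

['5fnn']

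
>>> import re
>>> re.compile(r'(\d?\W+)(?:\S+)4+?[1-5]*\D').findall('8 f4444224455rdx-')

['8 ']

This matches optionally a digit, then one or more of a non-word character (captured); then one or more of a non-whitespace character (non-capturing group); then one or more of a literal '4' (lazy), then zero or more of a character in [1-5], then a non-digit.
Walking the string: at [0:14] match '8 f4444224455r', group 1 = '8 '.
With a single group, `findall` returns only what that group captured — 1 item.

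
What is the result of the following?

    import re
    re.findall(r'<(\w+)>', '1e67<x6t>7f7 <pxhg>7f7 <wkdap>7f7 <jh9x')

With a single group, `findall` returns only what that group captured — 3 items.

['x6t', 'pxhg', 'wkdap']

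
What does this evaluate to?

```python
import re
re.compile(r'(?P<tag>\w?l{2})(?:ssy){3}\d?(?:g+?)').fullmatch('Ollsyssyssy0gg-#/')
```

`re.fullmatch` is like wrapping the pattern in `^…$` (in single-line mode).
Here the string isn't matched end-to-end, so the call returns None.

None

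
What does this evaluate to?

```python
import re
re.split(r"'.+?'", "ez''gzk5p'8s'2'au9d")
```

The `?` after the quantifier makes it lazy — it takes as little as possible before letting the rest of the pattern try.
Matches to split on: at [2:10] → "''gzk5p'"; at [12:15] → "'2'".
`split` removes every match and returns the 3 fragments in between.

['ez', '8s', 'au9d']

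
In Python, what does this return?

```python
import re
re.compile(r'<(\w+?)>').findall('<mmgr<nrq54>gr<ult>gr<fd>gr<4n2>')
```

['nrq54', 'ult', 'fd', '4n2']

With a single group, `findall` returns only what that group captured — 4 items.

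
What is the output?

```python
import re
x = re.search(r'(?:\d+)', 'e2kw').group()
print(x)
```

2

The match spans [1:2] → '2'.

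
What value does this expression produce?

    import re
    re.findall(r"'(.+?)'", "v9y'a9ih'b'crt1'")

Because the quantifier is non-greedy, it stops expanding at the earliest point where the rest of the pattern can succeed.
With a single group, `findall` returns only what that group captured — 2 items.

['a9ih', 'crt1']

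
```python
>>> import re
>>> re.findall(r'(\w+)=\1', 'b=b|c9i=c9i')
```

['b', 'c9i']

The backreference `\1` re-matches whatever the first group consumed, character for character.
Scanning left to right: at [0:3] match 'b=b', group 1 = 'b'; at [4:11] match 'c9i=c9i', group 1 = 'c9i'.
`findall` collects group 1 from each match (2 total).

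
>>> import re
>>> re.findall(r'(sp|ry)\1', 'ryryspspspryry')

`\1` is not a pattern — it's the concrete string captured by group 1, re-applied verbatim.
Because there's exactly one group, `findall` drops the full match and keeps group 1 from each hit.

['ry', 'sp', 'ry']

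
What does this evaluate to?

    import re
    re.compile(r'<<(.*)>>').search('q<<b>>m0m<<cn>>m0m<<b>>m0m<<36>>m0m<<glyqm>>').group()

Unlike `match`, `search` isn't anchored — it looks for the pattern anywhere in the string.
The match spans [1:44] → '<<b>>m0m<<cn>>m0m<<b>>m0m<<36>>m0m<<glyqm>>'.
Captured: group 1 = 'b>>m0m<<cn>>m0m<<b>>m0m<<36>>m0m<<glyqm'.

'<<b>>m0m<<cn>>m0m<<b>>m0m<<36>>m0m<<glyqm>>'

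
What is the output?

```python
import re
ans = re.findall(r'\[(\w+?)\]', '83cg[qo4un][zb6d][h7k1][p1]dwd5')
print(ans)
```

With a single group, `findall` returns only what that group captured — 4 items.

['qo4un', 'zb6d', 'h7k1', 'p1']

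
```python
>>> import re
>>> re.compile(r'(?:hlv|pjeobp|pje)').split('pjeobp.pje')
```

`|` is ordered: at each position the engine commits to the first alternative that works.
Matches to split on: at [0:6] → 'pjeobp'; at [7:10] → 'pje'.
Each match becomes a cut point; 3 segments remain.

['', '.', '']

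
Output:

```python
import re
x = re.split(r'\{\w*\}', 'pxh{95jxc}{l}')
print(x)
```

['pxh', '', '']

Matches to split on: at [3:10] → '{95jxc}'; at [10:13] → '{l}'.
Splitting on the pattern gives 3 pieces.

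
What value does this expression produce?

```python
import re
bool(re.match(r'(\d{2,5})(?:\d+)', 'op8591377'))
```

False

`re.match` only tries the pattern at the start of the string.
Here position 0 doesn't satisfy it, so the call returns None, and `bool(None)` is False.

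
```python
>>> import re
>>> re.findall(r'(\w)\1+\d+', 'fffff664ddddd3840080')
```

`\1` is not a pattern — it's the concrete string captured by group 1, re-applied verbatim.
Scanning left to right: at [0:8] match 'fffff664', group 1 = 'f'; at [8:20] match 'ddddd3840080', group 1 = 'd'.
`findall` collects group 1 from each match (2 total).

['f', 'd']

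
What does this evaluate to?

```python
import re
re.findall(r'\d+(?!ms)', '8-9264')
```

['8', '9264']

The negative lookahead/lookbehind blocks any match where the forbidden context is present.
No capturing groups, so `findall` returns the 2 full match strings.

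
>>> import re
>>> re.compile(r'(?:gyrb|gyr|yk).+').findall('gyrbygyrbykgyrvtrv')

`findall` yields the raw match text (1 of them) because the pattern has no groups.

['gyrbygyrbykgyrvtrv']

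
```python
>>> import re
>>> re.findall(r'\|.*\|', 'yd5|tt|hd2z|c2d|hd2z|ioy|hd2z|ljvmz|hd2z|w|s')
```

Since nothing is captured, `findall` lists the 1 matched substring directly.

['|tt|hd2z|c2d|hd2z|ioy|hd2z|ljvmz|hd2z|w|']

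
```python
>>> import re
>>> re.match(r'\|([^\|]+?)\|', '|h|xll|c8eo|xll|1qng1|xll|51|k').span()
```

With `match`, the pattern is implicitly anchored at the beginning.
The match spans [0:3] → '|h|'.
Captured: group 1 = 'h'.

(0, 3)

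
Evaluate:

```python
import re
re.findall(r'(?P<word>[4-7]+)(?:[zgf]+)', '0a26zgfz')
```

['6']

The pattern matches one or more of a character in [4-7] (captured as 'word'); then one or more of one of [zgf] (non-capturing group).
Matches: at [3:8] match '6zgfz', group 1 = '6'.
Because there's exactly one group, `findall` drops the full match and keeps group 1 from the one hit.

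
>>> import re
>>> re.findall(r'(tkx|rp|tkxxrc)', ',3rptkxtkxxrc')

Alternation tries branches left to right and keeps the first one that lets the overall match succeed at that position.
Scanning left to right: at [2:4] match 'rp', group 1 = 'rp'; at [4:7] match 'tkx', group 1 = 'tkx'; at [7:10] match 'tkx', group 1 = 'tkx'.
`findall` collects group 1 from each match (3 total).

['rp', 'tkx', 'tkx']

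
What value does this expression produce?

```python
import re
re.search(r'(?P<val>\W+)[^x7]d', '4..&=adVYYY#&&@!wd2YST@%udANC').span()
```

(1, 7)

The pattern matches one or more of a non-word character (captured as 'val'); then any character except [x7]; then a literal 'd'.
`re.search` scans for the first position where the pattern succeeds.
The match spans [1:7] → '..&=ad'.
Captured: group 1 = '..&='.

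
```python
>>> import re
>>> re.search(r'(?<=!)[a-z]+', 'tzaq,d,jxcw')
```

None

The `(?=…)`/`(?<=…)` assertion just peeks at neighbouring text; it doesn't advance the match position.
Here the pattern never matches, so the call returns None.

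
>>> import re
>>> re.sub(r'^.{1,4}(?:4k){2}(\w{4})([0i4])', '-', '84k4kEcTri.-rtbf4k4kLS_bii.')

'-.-rtbf4k4kLS_bii.'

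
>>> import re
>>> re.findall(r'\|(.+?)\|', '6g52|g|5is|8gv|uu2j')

Lazy quantifiers expand one character at a time until the remainder of the pattern can match.
Matches: at [4:7] match '|g|', group 1 = 'g'; at [10:15] match '|8gv|', group 1 = '8gv'.
With a single group, `findall` returns only what that group captured — 2 items.

['g', '8gv']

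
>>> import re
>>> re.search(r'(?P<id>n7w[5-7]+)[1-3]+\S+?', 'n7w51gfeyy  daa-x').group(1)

'n7w5'

The pattern matches the literal 'n7w', then one or more of a character in [5-7] (captured as 'id'); then one or more of a character in [1-3], then one or more of a non-whitespace character (lazy).
A `+?`/`*?`/`{m,n}?` starts at its minimum and grows only as far as needed for what follows to match.
`re.search` tries every starting position until one works.
The match spans [0:6] → 'n7w51g'.
Captured: group 1 = 'n7w5'.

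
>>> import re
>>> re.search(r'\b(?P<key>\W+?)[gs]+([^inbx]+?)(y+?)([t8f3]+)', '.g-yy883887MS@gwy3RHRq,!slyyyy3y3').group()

'@gwy3'

The pattern matches a word boundary (`\b`, zero-width); then one or more of a non-word character (lazy) (captured as 'key'); then one or more of one of [gs]; then one or more of any character except [inbx] (lazy) (captured); then one or more of a literal 'y' (lazy) (captured); then one or more of one of [t8f3] (captured).
Because the quantifier is non-greedy, it stops expanding at the earliest point where the rest of the pattern can succeed.
Unlike `match`, `search` isn't anchored — it looks for the pattern anywhere in the string.
The match spans [13:18] → '@gwy3'.
Captured: group 1 = '@', group 2 = 'w', group 3 = 'y', group 4 = '3'.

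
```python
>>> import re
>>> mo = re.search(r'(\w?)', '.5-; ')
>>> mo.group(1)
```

''

This matches optionally a word character (captured).
`re.search` tries every starting position until one works.
The match spans [0:0] → ''.
Captured: group 1 = ''.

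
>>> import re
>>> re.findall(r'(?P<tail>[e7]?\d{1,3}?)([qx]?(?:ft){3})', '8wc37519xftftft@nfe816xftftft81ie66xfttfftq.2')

[('7519', 'xftftft'), ('e816', 'xftftft')]

This matches optionally one of [e7], then 1 to 3 of a digit (lazy) (captured as 'tail'); then optionally one of [qx], then the literal 'ft' repeated 3 times (captured).
Matches: at [4:15] match '7519xftftft', groups = ('7519', 'xftftft'); at [18:29] match 'e816xftftft', groups = ('e816', 'xftftft').
With 2 capturing groups, `findall` returns a 2-tuple per match.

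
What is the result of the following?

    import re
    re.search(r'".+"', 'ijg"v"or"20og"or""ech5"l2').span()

The match spans [3:23] → '"v"or"20og"or""ech5"'.

(3, 23)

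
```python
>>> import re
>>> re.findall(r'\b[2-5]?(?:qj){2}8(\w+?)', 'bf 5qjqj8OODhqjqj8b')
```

With the lazy modifier that quantifier settles for the fewest repetitions that let the rest of the pattern succeed (the atoms after it are unaffected and can still be greedy).
`findall` collects group 1 from the one match (1 total).

['O']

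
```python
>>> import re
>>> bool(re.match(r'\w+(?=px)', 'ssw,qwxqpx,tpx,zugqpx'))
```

Lookahead/lookbehind check context without consuming it, so the matched span excludes the asserted characters.
With `match`, the pattern is implicitly anchored at the beginning.
Here the pattern fails at index 0, so the call returns None, and `bool(None)` is False.

False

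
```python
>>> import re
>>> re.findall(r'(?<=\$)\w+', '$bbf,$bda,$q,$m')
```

['bbf', 'bda', 'q', 'm']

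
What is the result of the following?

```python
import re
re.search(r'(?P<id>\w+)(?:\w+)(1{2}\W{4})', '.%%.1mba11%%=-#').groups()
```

('1mb', '11%%=-')

The match spans [4:14] → '1mba11%%=-'.
Captured: group 1 = '1mb', group 2 = '11%%=-'.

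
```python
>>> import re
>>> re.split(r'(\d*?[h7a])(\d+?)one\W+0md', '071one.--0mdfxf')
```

['', '07', '1', 'fxf']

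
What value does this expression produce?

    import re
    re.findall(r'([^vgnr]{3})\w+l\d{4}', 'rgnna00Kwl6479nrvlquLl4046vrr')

Because there's exactly one group, `findall` drops the full match and keeps group 1 from the one hit.

['a00']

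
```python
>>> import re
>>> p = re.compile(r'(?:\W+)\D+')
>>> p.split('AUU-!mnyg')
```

Pattern: one or more of a non-word character (non-capturing group); then one or more of a non-digit.
Matches to split on: at [3:9] → '-!mnyg'.
The string is cut at each match, leaving 2 pieces.

['AUU', '']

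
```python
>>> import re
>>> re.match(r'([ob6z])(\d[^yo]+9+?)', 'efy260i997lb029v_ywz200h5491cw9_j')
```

None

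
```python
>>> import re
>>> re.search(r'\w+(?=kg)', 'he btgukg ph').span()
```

(3, 7)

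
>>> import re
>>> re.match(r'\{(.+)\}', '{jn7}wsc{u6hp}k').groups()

The match spans [0:14] → '{jn7}wsc{u6hp}'.
Captured: group 1 = 'jn7}wsc{u6hp'.

('jn7}wsc{u6hp',)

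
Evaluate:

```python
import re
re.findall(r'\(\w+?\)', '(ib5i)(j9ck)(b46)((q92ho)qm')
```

['(ib5i)', '(j9ck)', '(b46)', '(q92ho)']

Walking the string: at [0:6] → '(ib5i)'; at [6:12] → '(j9ck)'; at [12:17] → '(b46)'; at [18:25] → '(q92ho)'.
No capturing groups, so `findall` returns the 4 full match strings.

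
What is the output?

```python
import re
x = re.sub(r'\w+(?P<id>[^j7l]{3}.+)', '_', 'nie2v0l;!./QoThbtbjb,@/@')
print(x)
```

_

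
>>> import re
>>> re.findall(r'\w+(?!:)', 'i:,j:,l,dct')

['l', 'dct']

The negative lookaround is zero-width — it rules out positions where the adjacent text would match, without consuming anything.
`findall` yields the raw match text (2 of them) because the pattern has no groups.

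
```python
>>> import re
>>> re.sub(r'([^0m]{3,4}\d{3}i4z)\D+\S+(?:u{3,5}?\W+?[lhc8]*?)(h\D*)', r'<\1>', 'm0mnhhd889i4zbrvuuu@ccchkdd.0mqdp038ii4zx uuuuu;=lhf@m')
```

Each match is replaced using the text its own group 1 captured.

'm0m<nhhd889i4z>0mqdp038ii4zx uuuuu;=lhf@m'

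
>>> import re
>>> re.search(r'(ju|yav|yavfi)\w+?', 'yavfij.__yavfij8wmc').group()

'yavf'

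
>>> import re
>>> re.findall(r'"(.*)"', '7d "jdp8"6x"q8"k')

['jdp8"6x"q8']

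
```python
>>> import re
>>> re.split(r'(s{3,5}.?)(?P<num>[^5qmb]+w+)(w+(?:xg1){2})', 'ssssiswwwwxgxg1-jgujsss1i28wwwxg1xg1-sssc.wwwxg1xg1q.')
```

['', 'ssssi', 'swwwwxgxg1-jgujsss1i28wwwxg1xg1-sssc.ww', 'wxg1xg1', 'q.']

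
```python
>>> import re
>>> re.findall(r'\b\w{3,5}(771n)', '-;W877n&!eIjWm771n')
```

['771n']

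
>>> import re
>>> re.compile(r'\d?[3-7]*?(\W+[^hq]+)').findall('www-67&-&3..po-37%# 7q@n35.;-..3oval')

['-67&-&3..po-37%# 7', '@n35.;-..3oval']

`findall` collects group 1 from each match (2 total).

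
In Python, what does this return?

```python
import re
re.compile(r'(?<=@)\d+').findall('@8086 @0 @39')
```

The `(?=…)`/`(?<=…)` assertion just peeks at neighbouring text; it doesn't advance the match position.
`findall` yields the raw match text (3 of them) because the pattern has no groups.

['8086', '0', '39']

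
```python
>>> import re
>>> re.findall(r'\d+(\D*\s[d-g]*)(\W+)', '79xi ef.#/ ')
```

[('xi ef', '.#/ ')]

This matches one or more of a digit; then zero or more of a non-digit, then whitespace, then zero or more of a character in [d-g] (captured); then one or more of a non-word character (captured).
Matches: at [0:11] match '79xi ef.#/ ', groups = ('xi ef', '.#/ ').
`findall` packs the 2 group values into a tuple for every match.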